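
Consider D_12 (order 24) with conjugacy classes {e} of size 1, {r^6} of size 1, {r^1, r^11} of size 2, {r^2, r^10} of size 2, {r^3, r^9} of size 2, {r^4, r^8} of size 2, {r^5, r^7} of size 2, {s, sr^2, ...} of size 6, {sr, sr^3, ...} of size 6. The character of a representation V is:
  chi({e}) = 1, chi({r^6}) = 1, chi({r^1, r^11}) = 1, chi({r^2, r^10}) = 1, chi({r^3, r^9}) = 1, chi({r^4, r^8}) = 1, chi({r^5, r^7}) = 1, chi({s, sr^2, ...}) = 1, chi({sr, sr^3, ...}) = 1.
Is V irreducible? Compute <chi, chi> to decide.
Irreducible: <chi, chi> = 1.

<chi, chi> = (1/|G|) sum_C |C| * |chi(C)|^2 = (1/24)[1*|1|^2 + 1*|1|^2 + 2*|1|^2 + 2*|1|^2 + 2*|1|^2 + 2*|1|^2 + 2*|1|^2 + 6*|1|^2 + 6*|1|^2]
  = (1/24)[(1) + (1) + (2) + (2) + (2) + (2) + (2) + (6) + (6)] = 24/24 = 1.
A character is irreducible iff <chi, chi> = 1, so this representation is irreducible.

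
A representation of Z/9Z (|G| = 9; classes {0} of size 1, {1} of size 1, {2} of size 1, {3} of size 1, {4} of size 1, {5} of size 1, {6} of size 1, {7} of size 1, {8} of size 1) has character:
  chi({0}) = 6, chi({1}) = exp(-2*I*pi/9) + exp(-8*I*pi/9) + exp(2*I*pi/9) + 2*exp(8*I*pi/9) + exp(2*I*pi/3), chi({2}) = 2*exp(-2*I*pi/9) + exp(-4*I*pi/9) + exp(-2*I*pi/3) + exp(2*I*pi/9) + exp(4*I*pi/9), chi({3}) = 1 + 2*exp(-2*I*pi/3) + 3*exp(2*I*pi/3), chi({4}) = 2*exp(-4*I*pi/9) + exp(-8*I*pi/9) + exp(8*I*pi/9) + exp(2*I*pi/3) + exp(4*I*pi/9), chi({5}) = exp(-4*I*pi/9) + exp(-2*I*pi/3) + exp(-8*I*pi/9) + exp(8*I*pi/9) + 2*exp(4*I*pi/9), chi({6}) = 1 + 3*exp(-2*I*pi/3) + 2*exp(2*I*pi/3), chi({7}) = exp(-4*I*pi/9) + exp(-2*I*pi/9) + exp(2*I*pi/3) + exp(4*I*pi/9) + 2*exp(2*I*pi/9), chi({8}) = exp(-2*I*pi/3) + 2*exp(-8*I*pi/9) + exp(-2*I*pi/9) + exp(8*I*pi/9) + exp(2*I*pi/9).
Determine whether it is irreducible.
Not irreducible (reducible): <chi, chi> = 8 > 1.

Derivation: <chi, chi> = (1/|G|) sum_C |C| * |chi(C)|^2 = (1/9)[1*|6|^2 + 1*|exp(-2*I*pi/9) + exp(-8*I*pi/9) + exp(2*I*pi/9) + 2*exp(8*I*pi/9) + exp(2*I*pi/3)|^2 + 1*|2*exp(-2*I*pi/9) + exp(-4*I*pi/9) + exp(-2*I*pi/3) + exp(2*I*pi/9) + exp(4*I*pi/9)|^2 + 1*|1 + 2*exp(-2*I*pi/3) + 3*exp(2*I*pi/3)|^2 + 1*|2*exp(-4*I*pi/9) + exp(-8*I*pi/9) + exp(8*I*pi/9) + exp(2*I*pi/3) + exp(4*I*pi/9)|^2 + 1*|exp(-4*I*pi/9) + exp(-2*I*pi/3) + exp(-8*I*pi/9) + exp(8*I*pi/9) + 2*exp(4*I*pi/9)|^2 + 1*|1 + 3*exp(-2*I*pi/3) + 2*exp(2*I*pi/3)|^2 + 1*|exp(-4*I*pi/9) + exp(-2*I*pi/9) + exp(2*I*pi/3) + exp(4*I*pi/9) + 2*exp(2*I*pi/9)|^2 + 1*|exp(-2*I*pi/3) + 2*exp(-8*I*pi/9) + exp(-2*I*pi/9) + exp(8*I*pi/9) + exp(2*I*pi/9)|^2]
  = (1/9)[(36) + (8 + 3*exp(-4*I*pi/9) + 3*exp(-2*I*pi/3) + 4*exp(-2*I*pi/9) + 4*exp(-8*I*pi/9) + 4*exp(8*I*pi/9) + 4*exp(2*I*pi/9) + 3*exp(2*I*pi/3) + 3*exp(4*I*pi/9)) + (8 + 4*exp(-4*I*pi/9) + 3*exp(-2*I*pi/3) + 4*exp(-2*I*pi/9) + 3*exp(-8*I*pi/9) + 3*exp(8*I*pi/9) + 4*exp(2*I*pi/9) + 3*exp(2*I*pi/3) + 4*exp(4*I*pi/9)) + (3) + (8 + 4*exp(-4*I*pi/9) + 3*exp(-2*I*pi/3) + 3*exp(-2*I*pi/9) + 4*exp(-8*I*pi/9) + 4*exp(8*I*pi/9) + 3*exp(2*I*pi/9) + 3*exp(2*I*pi/3) + 4*exp(4*I*pi/9)) + (8 + 4*exp(-4*I*pi/9) + 3*exp(-2*I*pi/3) + 3*exp(-2*I*pi/9) + 4*exp(-8*I*pi/9) + 4*exp(8*I*pi/9) + 3*exp(2*I*pi/9) + 3*exp(2*I*pi/3) + 4*exp(4*I*pi/9)) + (3) + (8 + 4*exp(-4*I*pi/9) + 3*exp(-2*I*pi/3) + 4*exp(-2*I*pi/9) + 3*exp(-8*I*pi/9) + 3*exp(8*I*pi/9) + 4*exp(2*I*pi/9) + 3*exp(2*I*pi/3) + 4*exp(4*I*pi/9)) + (8 + 3*exp(-4*I*pi/9) + 3*exp(-2*I*pi/3) + 4*exp(-2*I*pi/9) + 4*exp(-8*I*pi/9) + 4*exp(8*I*pi/9) + 4*exp(2*I*pi/9) + 3*exp(2*I*pi/3) + 3*exp(4*I*pi/9))] = 72/9 = 8.
(Exp terms are combined using exp(i*s)*conj(exp(i*t)) = exp(i*(s-t)), and sums of them are collapsed using the identity that for every m > 1 the m distinct m-th roots of unity sum to 0, e.g. 1 + exp(2*I*pi/3) + exp(-2*I*pi/3) = 0.)
A character is irreducible iff <chi, chi> = 1, so this representation is reducible.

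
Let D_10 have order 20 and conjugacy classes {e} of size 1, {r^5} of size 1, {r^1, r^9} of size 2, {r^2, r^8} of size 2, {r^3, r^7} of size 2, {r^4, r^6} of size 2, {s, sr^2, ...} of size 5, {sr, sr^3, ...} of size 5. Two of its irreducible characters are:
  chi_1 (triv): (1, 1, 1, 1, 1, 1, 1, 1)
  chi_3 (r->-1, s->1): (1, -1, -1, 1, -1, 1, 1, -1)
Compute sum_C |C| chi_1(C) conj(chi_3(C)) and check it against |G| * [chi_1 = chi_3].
Sum = 0; so <chi_1, chi_3> = 0 (distinct irreducibles are orthogonal).

Details: Compute term by term over conjugacy classes (|C| * chi_1(C) * conj(chi_3(C))):
  1*(1)*conj(1) + 1*(1)*conj(-1) + 2*(1)*conj(-1) + 2*(1)*conj(1) + 2*(1)*conj(-1) + 2*(1)*conj(1) + 5*(1)*conj(1) + 5*(1)*conj(-1)
  = (1) + (-1) + (-2) + (2) + (-2) + (2) + (5) + (-5)
  = 0.
Dividing by |G| = 20 gives 0/20 = 0, matching the row-orthogonality relation <chi_1, chi_3> = [chi_1 = chi_3].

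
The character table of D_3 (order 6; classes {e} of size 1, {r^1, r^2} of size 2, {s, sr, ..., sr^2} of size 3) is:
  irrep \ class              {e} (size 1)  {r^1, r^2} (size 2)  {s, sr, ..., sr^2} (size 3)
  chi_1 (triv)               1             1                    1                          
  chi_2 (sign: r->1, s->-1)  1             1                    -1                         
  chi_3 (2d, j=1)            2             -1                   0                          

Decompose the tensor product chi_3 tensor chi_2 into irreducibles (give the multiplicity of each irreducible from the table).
chi_3 tensor chi_2 = chi_3 (all other irreducibles have multiplicity 0).

Reasoning: The character of a tensor product is the pointwise product (chi_3 * chi_2)(C) = chi_3(C) * chi_2(C):
  {e}: (2)*(1), {r^1, r^2}: (-1)*(1), {s, sr, ..., sr^2}: (0)*(-1)
so (chi_3 * chi_2) takes values
  {e} -> 2, {r^1, r^2} -> -1, {s, sr, ..., sr^2} -> 0.
Now take the inner product of this character with each irreducible chi from the table, <chi_3*chi_2, chi> = (1/6) sum_C |C| (chi_3*chi_2)(C) conj(chi(C)):
  <chi_3*chi_2, chi_1> = (1/6)[1*(2)*conj(1) + 2*(-1)*conj(1) + 3*(0)*conj(1)]
      = (1/6)[(2) + (-2) + (0)] = 0/6 = 0
  <chi_3*chi_2, chi_2> = (1/6)[1*(2)*conj(1) + 2*(-1)*conj(1) + 3*(0)*conj(-1)]
      = (1/6)[(2) + (-2) + (0)] = 0/6 = 0
  <chi_3*chi_2, chi_3> = (1/6)[1*(2)*conj(2) + 2*(-1)*conj(-1) + 3*(0)*conj(0)]
      = (1/6)[(4) + (2) + (0)] = 6/6 = 1
Hence the multiplicities are chi_3: 1. Dimension check: dim(chi_3)*dim(chi_2) = 2*1 = 2 and sum (mult * dim) = 1*2 = 2.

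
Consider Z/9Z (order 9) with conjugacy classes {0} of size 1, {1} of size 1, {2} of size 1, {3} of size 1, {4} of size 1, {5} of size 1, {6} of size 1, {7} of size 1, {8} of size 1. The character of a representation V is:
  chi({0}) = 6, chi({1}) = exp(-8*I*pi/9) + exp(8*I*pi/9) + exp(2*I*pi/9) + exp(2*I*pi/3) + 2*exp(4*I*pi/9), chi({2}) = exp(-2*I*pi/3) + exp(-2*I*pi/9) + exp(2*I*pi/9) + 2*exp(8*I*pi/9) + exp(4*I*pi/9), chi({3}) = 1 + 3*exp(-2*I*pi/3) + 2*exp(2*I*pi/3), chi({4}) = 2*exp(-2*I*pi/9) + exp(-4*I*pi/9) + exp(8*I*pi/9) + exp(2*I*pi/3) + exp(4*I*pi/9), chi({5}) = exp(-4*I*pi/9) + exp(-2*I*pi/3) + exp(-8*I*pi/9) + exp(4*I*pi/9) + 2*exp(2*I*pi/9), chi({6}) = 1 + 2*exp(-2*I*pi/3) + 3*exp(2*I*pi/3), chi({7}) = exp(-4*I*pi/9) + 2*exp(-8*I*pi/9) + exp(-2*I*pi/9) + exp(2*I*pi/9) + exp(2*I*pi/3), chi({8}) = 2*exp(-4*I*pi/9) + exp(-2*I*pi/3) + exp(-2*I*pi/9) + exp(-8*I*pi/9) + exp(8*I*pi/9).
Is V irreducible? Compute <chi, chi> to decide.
Not irreducible (reducible): <chi, chi> = 8 > 1.

Derivation: <chi, chi> = (1/|G|) sum_C |C| * |chi(C)|^2 = (1/9)[1*|6|^2 + 1*|exp(-8*I*pi/9) + exp(8*I*pi/9) + exp(2*I*pi/9) + exp(2*I*pi/3) + 2*exp(4*I*pi/9)|^2 + 1*|exp(-2*I*pi/3) + exp(-2*I*pi/9) + exp(2*I*pi/9) + 2*exp(8*I*pi/9) + exp(4*I*pi/9)|^2 + 1*|1 + 3*exp(-2*I*pi/3) + 2*exp(2*I*pi/3)|^2 + 1*|2*exp(-2*I*pi/9) + exp(-4*I*pi/9) + exp(8*I*pi/9) + exp(2*I*pi/3) + exp(4*I*pi/9)|^2 + 1*|exp(-4*I*pi/9) + exp(-2*I*pi/3) + exp(-8*I*pi/9) + exp(4*I*pi/9) + 2*exp(2*I*pi/9)|^2 + 1*|1 + 2*exp(-2*I*pi/3) + 3*exp(2*I*pi/3)|^2 + 1*|exp(-4*I*pi/9) + 2*exp(-8*I*pi/9) + exp(-2*I*pi/9) + exp(2*I*pi/9) + exp(2*I*pi/3)|^2 + 1*|2*exp(-4*I*pi/9) + exp(-2*I*pi/3) + exp(-2*I*pi/9) + exp(-8*I*pi/9) + exp(8*I*pi/9)|^2]
  = (1/9)[(36) + (8 + 4*exp(-4*I*pi/9) + 6*exp(-2*I*pi/9) + 3*exp(-2*I*pi/3) + exp(-8*I*pi/9) + exp(8*I*pi/9) + 3*exp(2*I*pi/3) + 6*exp(2*I*pi/9) + 4*exp(4*I*pi/9)) + (8 + 6*exp(-4*I*pi/9) + 3*exp(-2*I*pi/3) + 4*exp(-8*I*pi/9) + exp(-2*I*pi/9) + exp(2*I*pi/9) + 4*exp(8*I*pi/9) + 3*exp(2*I*pi/3) + 6*exp(4*I*pi/9)) + (3) + (8 + 3*exp(-2*I*pi/3) + 4*exp(-2*I*pi/9) + 6*exp(-8*I*pi/9) + exp(-4*I*pi/9) + exp(4*I*pi/9) + 6*exp(8*I*pi/9) + 4*exp(2*I*pi/9) + 3*exp(2*I*pi/3)) + (8 + 3*exp(-2*I*pi/3) + 4*exp(-2*I*pi/9) + 6*exp(-8*I*pi/9) + exp(-4*I*pi/9) + exp(4*I*pi/9) + 6*exp(8*I*pi/9) + 4*exp(2*I*pi/9) + 3*exp(2*I*pi/3)) + (3) + (8 + 6*exp(-4*I*pi/9) + 3*exp(-2*I*pi/3) + 4*exp(-8*I*pi/9) + exp(-2*I*pi/9) + exp(2*I*pi/9) + 4*exp(8*I*pi/9) + 3*exp(2*I*pi/3) + 6*exp(4*I*pi/9)) + (8 + 4*exp(-4*I*pi/9) + 6*exp(-2*I*pi/9) + 3*exp(-2*I*pi/3) + exp(-8*I*pi/9) + exp(8*I*pi/9) + 3*exp(2*I*pi/3) + 6*exp(2*I*pi/9) + 4*exp(4*I*pi/9))] = 72/9 = 8.
(Exp terms are combined using exp(i*s)*conj(exp(i*t)) = exp(i*(s-t)), and sums of them are collapsed using the identity that for every m > 1 the m distinct m-th roots of unity sum to 0, e.g. 1 + exp(2*I*pi/3) + exp(-2*I*pi/3) = 0.)
A character is irreducible iff <chi, chi> = 1, so this representation is reducible.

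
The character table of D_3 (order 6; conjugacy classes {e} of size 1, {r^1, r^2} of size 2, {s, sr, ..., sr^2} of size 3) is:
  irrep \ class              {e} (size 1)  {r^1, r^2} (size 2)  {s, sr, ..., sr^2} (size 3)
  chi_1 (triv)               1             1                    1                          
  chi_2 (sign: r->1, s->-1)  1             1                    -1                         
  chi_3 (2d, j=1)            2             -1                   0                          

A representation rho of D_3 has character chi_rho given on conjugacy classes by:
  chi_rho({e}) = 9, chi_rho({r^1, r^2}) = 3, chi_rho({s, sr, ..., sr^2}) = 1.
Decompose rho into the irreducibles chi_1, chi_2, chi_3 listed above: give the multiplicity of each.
Multiplicities: chi_1: 3, chi_2: 2, chi_3: 2.

Working: Use <chi_rho, chi> = (1/|G|) sum_C |C| * chi_rho(C) * conj(chi(C)) with |G| = 6 for each irreducible chi in the table:
  <chi_rho, chi_1> = (1/6)[1*(9)*conj(1) + 2*(3)*conj(1) + 3*(1)*conj(1)]
      = (1/6)[(9) + (6) + (3)] = 18/6 = 3
  <chi_rho, chi_2> = (1/6)[1*(9)*conj(1) + 2*(3)*conj(1) + 3*(1)*conj(-1)]
      = (1/6)[(9) + (6) + (-3)] = 12/6 = 2
  <chi_rho, chi_3> = (1/6)[1*(9)*conj(2) + 2*(3)*conj(-1) + 3*(1)*conj(0)]
      = (1/6)[(18) + (-6) + (0)] = 12/6 = 2
Dimension check: dim(rho) = sum (mult * dim) = 3*1 + 2*1 + 2*2 = 9 = chi_rho(e) = 9.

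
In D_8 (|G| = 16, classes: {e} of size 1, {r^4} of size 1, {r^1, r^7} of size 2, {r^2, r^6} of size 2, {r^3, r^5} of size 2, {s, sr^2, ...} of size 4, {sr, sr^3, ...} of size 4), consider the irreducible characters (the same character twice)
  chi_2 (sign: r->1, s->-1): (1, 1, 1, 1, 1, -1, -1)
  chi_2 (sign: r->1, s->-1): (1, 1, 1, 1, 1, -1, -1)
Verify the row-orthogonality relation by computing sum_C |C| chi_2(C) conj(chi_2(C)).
Sum = 16 = |G| = 16; so <chi_2, chi_2> = 1 (norm-1 confirms irreducibility).

Derivation: Compute term by term over conjugacy classes (|C| * chi_2(C) * conj(chi_2(C))):
  1*(1)*conj(1) + 1*(1)*conj(1) + 2*(1)*conj(1) + 2*(1)*conj(1) + 2*(1)*conj(1) + 4*(-1)*conj(-1) + 4*(-1)*conj(-1)
  = (1) + (1) + (2) + (2) + (2) + (4) + (4)
  = 16.
Dividing by |G| = 16 gives 16/16 = 1, matching the row-orthogonality relation <chi_2, chi_2> = [chi_2 = chi_2].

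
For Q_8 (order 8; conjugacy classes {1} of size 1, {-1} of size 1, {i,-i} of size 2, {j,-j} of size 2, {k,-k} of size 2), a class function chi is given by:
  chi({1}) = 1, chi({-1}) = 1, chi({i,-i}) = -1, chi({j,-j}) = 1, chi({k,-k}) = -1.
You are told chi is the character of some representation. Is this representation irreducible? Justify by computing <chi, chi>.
Irreducible: <chi, chi> = 1.

<chi, chi> = (1/|G|) sum_C |C| * |chi(C)|^2 = (1/8)[1*|1|^2 + 1*|1|^2 + 2*|-1|^2 + 2*|1|^2 + 2*|-1|^2]
  = (1/8)[(1) + (1) + (2) + (2) + (2)] = 8/8 = 1.
A character is irreducible iff <chi, chi> = 1, so this representation is irreducible.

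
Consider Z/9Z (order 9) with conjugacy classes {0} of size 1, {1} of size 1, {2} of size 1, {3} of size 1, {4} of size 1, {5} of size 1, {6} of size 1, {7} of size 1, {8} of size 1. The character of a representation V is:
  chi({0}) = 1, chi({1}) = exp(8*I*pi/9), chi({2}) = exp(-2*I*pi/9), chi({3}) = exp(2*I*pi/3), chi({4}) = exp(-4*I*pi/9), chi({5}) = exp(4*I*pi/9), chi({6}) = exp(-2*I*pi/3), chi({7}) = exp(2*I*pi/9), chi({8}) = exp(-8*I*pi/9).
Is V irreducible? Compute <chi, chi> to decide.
Irreducible: <chi, chi> = 1.

Why: <chi, chi> = (1/|G|) sum_C |C| * |chi(C)|^2 = (1/9)[1*|1|^2 + 1*|exp(8*I*pi/9)|^2 + 1*|exp(-2*I*pi/9)|^2 + 1*|exp(2*I*pi/3)|^2 + 1*|exp(-4*I*pi/9)|^2 + 1*|exp(4*I*pi/9)|^2 + 1*|exp(-2*I*pi/3)|^2 + 1*|exp(2*I*pi/9)|^2 + 1*|exp(-8*I*pi/9)|^2]
  = (1/9)[(1) + (1) + (1) + (1) + (1) + (1) + (1) + (1) + (1)] = 9/9 = 1.
(Exp terms are combined using exp(i*s)*conj(exp(i*t)) = exp(i*(s-t)), and sums of them are collapsed using the identity that for every m > 1 the m distinct m-th roots of unity sum to 0, e.g. 1 + exp(2*I*pi/3) + exp(-2*I*pi/3) = 0.)
A character is irreducible iff <chi, chi> = 1, so this representation is irreducible.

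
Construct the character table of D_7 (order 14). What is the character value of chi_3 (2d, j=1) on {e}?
Conjugacy classes: {e} of size 1, {r^1, r^6} of size 2, {r^2, r^5} of size 2, {r^3, r^4} of size 2, {s, sr, ..., sr^6} of size 7.
Character table:
  irrep \ class              {e} (size 1)  {r^1, r^6} (size 2)  {r^2, r^5} (size 2)  {r^3, r^4} (size 2)  {s, sr, ..., sr^6} (size 7)
  chi_1 (triv)               1             1                    1                    1                    1                          
  chi_2 (sign: r->1, s->-1)  1             1                    1                    1                    -1                         
  chi_3 (2d, j=1)            2             2*cos(2*pi/7)        -2*cos(3*pi/7)       -2*cos(pi/7)         0                          
  chi_4 (2d, j=2)            2             -2*cos(3*pi/7)       -2*cos(pi/7)         2*cos(2*pi/7)        0                          
  chi_5 (2d, j=3)            2             -2*cos(pi/7)         2*cos(2*pi/7)        -2*cos(3*pi/7)       0                          

Spot check: chi_3 (2d, j=1) on {e} = 2.

D_7 has order 2*7 = 14 with 5 conjugacy classes, hence 5 irreducibles. Sum of squared dims 1 + 1 + 4 + 4 + 4 = 14 = |G|. Linear characters come from the abelianisation; the 2-dimensional irreps have character r^k -> 2*cos(2*pi*j*k/7), reflections -> 0.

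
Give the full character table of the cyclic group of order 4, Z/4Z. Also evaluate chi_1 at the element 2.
Character table of Z/4Z (irreps indexed chi_0,...,chi_3 with chi_k(m) = zeta_4^(k*m), zeta_4 = exp(2*pi*i/4)):
  irrep \ class  {0} (size 1)  {1} (size 1)  {2} (size 1)  {3} (size 1)
  chi_0          1             1             1             1           
  chi_1          1             I             -1            -I          
  chi_2          1             -1            1             -1          
  chi_3          1             -I            -1            I           

Spot check: chi_1(2) = zeta_4^(1*2) = zeta_4^2 = -1.

Derivation: Z/4Z is abelian, so all 4 irreducible complex representations are 1-dimensional. They are given by chi_k(m) = zeta_4^(k*m) for k = 0,...,3. Row orthogonality: sum_m chi_k(m) conj(chi_l(m)) = 4 * [k = l].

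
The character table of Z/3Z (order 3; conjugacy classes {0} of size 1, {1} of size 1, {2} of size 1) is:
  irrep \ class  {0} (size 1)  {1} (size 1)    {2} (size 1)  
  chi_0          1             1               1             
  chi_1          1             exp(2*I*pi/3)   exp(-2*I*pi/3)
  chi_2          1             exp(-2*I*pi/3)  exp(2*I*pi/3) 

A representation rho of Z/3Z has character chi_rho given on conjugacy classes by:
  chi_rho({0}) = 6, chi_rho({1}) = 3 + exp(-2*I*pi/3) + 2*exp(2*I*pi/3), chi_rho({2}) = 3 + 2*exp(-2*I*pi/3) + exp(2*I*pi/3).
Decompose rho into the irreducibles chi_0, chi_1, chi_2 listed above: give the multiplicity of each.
Multiplicities: chi_0: 3, chi_1: 2, chi_2: 1.

Justification: Use <chi_rho, chi> = (1/|G|) sum_C |C| * chi_rho(C) * conj(chi(C)) with |G| = 3 for each irreducible chi in the table:
  <chi_rho, chi_0> = (1/3)[1*(6)*conj(1) + 1*(3 + exp(-2*I*pi/3) + 2*exp(2*I*pi/3))*conj(1) + 1*(3 + 2*exp(-2*I*pi/3) + exp(2*I*pi/3))*conj(1)]
      = (1/3)[(6) + (3 + exp(-2*I*pi/3) + 2*exp(2*I*pi/3)) + (3 + 2*exp(-2*I*pi/3) + exp(2*I*pi/3))] = 9/3 = 3
  <chi_rho, chi_1> = (1/3)[1*(6)*conj(1) + 1*(3 + exp(-2*I*pi/3) + 2*exp(2*I*pi/3))*conj(exp(2*I*pi/3)) + 1*(3 + 2*exp(-2*I*pi/3) + exp(2*I*pi/3))*conj(exp(-2*I*pi/3))]
      = (1/3)[(6) + (2 + 3*exp(-2*I*pi/3) + exp(2*I*pi/3)) + (2 + exp(-2*I*pi/3) + 3*exp(2*I*pi/3))] = 6/3 = 2
  <chi_rho, chi_2> = (1/3)[1*(6)*conj(1) + 1*(3 + exp(-2*I*pi/3) + 2*exp(2*I*pi/3))*conj(exp(-2*I*pi/3)) + 1*(3 + 2*exp(-2*I*pi/3) + exp(2*I*pi/3))*conj(exp(2*I*pi/3))]
      = (1/3)[(6) + (1 + 2*exp(-2*I*pi/3) + 3*exp(2*I*pi/3)) + (1 + 3*exp(-2*I*pi/3) + 2*exp(2*I*pi/3))] = 3/3 = 1
(Exp terms are combined using exp(i*s)*conj(exp(i*t)) = exp(i*(s-t)), and sums of them are collapsed using the identity that for every m > 1 the m distinct m-th roots of unity sum to 0, e.g. 1 + exp(2*I*pi/3) + exp(-2*I*pi/3) = 0.)
Dimension check: dim(rho) = sum (mult * dim) = 3*1 + 2*1 + 1*1 = 6 = chi_rho(e) = 6.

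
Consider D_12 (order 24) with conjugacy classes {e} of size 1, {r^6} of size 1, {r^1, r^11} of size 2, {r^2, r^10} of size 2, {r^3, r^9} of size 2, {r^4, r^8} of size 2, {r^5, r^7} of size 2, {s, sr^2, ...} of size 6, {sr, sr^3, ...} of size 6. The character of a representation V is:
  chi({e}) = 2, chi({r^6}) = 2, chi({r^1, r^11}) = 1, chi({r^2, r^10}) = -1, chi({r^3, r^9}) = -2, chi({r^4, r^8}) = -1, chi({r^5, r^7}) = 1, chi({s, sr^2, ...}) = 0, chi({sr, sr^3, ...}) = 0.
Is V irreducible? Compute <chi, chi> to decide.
Irreducible: <chi, chi> = 1.

Derivation: <chi, chi> = (1/|G|) sum_C |C| * |chi(C)|^2 = (1/24)[1*|2|^2 + 1*|2|^2 + 2*|1|^2 + 2*|-1|^2 + 2*|-2|^2 + 2*|-1|^2 + 2*|1|^2 + 6*|0|^2 + 6*|0|^2]
  = (1/24)[(4) + (4) + (2) + (2) + (8) + (2) + (2) + (0) + (0)] = 24/24 = 1.
A character is irreducible iff <chi, chi> = 1, so this representation is irreducible.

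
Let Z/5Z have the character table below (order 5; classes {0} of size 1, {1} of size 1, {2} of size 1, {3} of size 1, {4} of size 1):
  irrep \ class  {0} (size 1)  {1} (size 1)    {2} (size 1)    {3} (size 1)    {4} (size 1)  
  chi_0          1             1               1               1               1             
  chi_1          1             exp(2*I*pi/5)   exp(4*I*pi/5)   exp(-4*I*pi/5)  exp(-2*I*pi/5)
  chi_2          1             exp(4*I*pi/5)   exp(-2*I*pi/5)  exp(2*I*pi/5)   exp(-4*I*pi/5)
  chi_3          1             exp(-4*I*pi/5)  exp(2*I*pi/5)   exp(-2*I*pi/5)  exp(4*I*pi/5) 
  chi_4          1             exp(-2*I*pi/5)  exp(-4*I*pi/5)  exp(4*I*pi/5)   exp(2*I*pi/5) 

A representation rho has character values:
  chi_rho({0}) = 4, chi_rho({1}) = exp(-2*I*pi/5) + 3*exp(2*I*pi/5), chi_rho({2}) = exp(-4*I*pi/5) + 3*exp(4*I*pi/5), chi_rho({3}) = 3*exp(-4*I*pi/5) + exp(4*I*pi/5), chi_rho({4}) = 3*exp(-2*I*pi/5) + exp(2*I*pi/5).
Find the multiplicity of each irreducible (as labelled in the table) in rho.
Multiplicities: chi_0: 0, chi_1: 3, chi_2: 0, chi_3: 0, chi_4: 1.

Use <chi_rho, chi> = (1/|G|) sum_C |C| * chi_rho(C) * conj(chi(C)) with |G| = 5 for each irreducible chi in the table:
  <chi_rho, chi_0> = (1/5)[1*(4)*conj(1) + 1*(exp(-2*I*pi/5) + 3*exp(2*I*pi/5))*conj(1) + 1*(exp(-4*I*pi/5) + 3*exp(4*I*pi/5))*conj(1) + 1*(3*exp(-4*I*pi/5) + exp(4*I*pi/5))*conj(1) + 1*(3*exp(-2*I*pi/5) + exp(2*I*pi/5))*conj(1)]
      = (1/5)[(4) + (exp(-2*I*pi/5) + 3*exp(2*I*pi/5)) + (exp(-4*I*pi/5) + 3*exp(4*I*pi/5)) + (3*exp(-4*I*pi/5) + exp(4*I*pi/5)) + (3*exp(-2*I*pi/5) + exp(2*I*pi/5))] = 0/5 = 0
  <chi_rho, chi_1> = (1/5)[1*(4)*conj(1) + 1*(exp(-2*I*pi/5) + 3*exp(2*I*pi/5))*conj(exp(2*I*pi/5)) + 1*(exp(-4*I*pi/5) + 3*exp(4*I*pi/5))*conj(exp(4*I*pi/5)) + 1*(3*exp(-4*I*pi/5) + exp(4*I*pi/5))*conj(exp(-4*I*pi/5)) + 1*(3*exp(-2*I*pi/5) + exp(2*I*pi/5))*conj(exp(-2*I*pi/5))]
      = (1/5)[(4) + (3 + exp(-4*I*pi/5)) + (3 + exp(2*I*pi/5)) + (3 + exp(-2*I*pi/5)) + (3 + exp(4*I*pi/5))] = 15/5 = 3
  <chi_rho, chi_2> = (1/5)[1*(4)*conj(1) + 1*(exp(-2*I*pi/5) + 3*exp(2*I*pi/5))*conj(exp(4*I*pi/5)) + 1*(exp(-4*I*pi/5) + 3*exp(4*I*pi/5))*conj(exp(-2*I*pi/5)) + 1*(3*exp(-4*I*pi/5) + exp(4*I*pi/5))*conj(exp(2*I*pi/5)) + 1*(3*exp(-2*I*pi/5) + exp(2*I*pi/5))*conj(exp(-4*I*pi/5))]
      = (1/5)[(4) + (3*exp(-2*I*pi/5) + exp(4*I*pi/5)) + (3*exp(-4*I*pi/5) + exp(-2*I*pi/5)) + (exp(2*I*pi/5) + 3*exp(4*I*pi/5)) + (exp(-4*I*pi/5) + 3*exp(2*I*pi/5))] = 0/5 = 0
  <chi_rho, chi_3> = (1/5)[1*(4)*conj(1) + 1*(exp(-2*I*pi/5) + 3*exp(2*I*pi/5))*conj(exp(-4*I*pi/5)) + 1*(exp(-4*I*pi/5) + 3*exp(4*I*pi/5))*conj(exp(2*I*pi/5)) + 1*(3*exp(-4*I*pi/5) + exp(4*I*pi/5))*conj(exp(-2*I*pi/5)) + 1*(3*exp(-2*I*pi/5) + exp(2*I*pi/5))*conj(exp(4*I*pi/5))]
      = (1/5)[(4) + (3*exp(-4*I*pi/5) + exp(2*I*pi/5)) + (exp(4*I*pi/5) + 3*exp(2*I*pi/5)) + (3*exp(-2*I*pi/5) + exp(-4*I*pi/5)) + (exp(-2*I*pi/5) + 3*exp(4*I*pi/5))] = 0/5 = 0
  <chi_rho, chi_4> = (1/5)[1*(4)*conj(1) + 1*(exp(-2*I*pi/5) + 3*exp(2*I*pi/5))*conj(exp(-2*I*pi/5)) + 1*(exp(-4*I*pi/5) + 3*exp(4*I*pi/5))*conj(exp(-4*I*pi/5)) + 1*(3*exp(-4*I*pi/5) + exp(4*I*pi/5))*conj(exp(4*I*pi/5)) + 1*(3*exp(-2*I*pi/5) + exp(2*I*pi/5))*conj(exp(2*I*pi/5))]
      = (1/5)[(4) + (1 + 3*exp(4*I*pi/5)) + (1 + 3*exp(-2*I*pi/5)) + (1 + 3*exp(2*I*pi/5)) + (1 + 3*exp(-4*I*pi/5))] = 5/5 = 1
(Exp terms are combined using exp(i*s)*conj(exp(i*t)) = exp(i*(s-t)), and sums of them are collapsed using the identity that for every m > 1 the m distinct m-th roots of unity sum to 0, e.g. 1 + exp(2*I*pi/3) + exp(-2*I*pi/3) = 0.)
Dimension check: dim(rho) = sum (mult * dim) = 0*1 + 3*1 + 0*1 + 0*1 + 1*1 = 4 = chi_rho(e) = 4.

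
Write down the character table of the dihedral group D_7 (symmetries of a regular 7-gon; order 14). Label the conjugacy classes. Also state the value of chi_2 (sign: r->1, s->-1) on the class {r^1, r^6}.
Conjugacy classes: {e} of size 1, {r^1, r^6} of size 2, {r^2, r^5} of size 2, {r^3, r^4} of size 2, {s, sr, ..., sr^6} of size 7.
Character table:
  irrep \ class              {e} (size 1)  {r^1, r^6} (size 2)  {r^2, r^5} (size 2)  {r^3, r^4} (size 2)  {s, sr, ..., sr^6} (size 7)
  chi_1 (triv)               1             1                    1                    1                    1                          
  chi_2 (sign: r->1, s->-1)  1             1                    1                    1                    -1                         
  chi_3 (2d, j=1)            2             2*cos(2*pi/7)        -2*cos(3*pi/7)       -2*cos(pi/7)         0                          
  chi_4 (2d, j=2)            2             -2*cos(3*pi/7)       -2*cos(pi/7)         2*cos(2*pi/7)        0                          
  chi_5 (2d, j=3)            2             -2*cos(pi/7)         2*cos(2*pi/7)        -2*cos(3*pi/7)       0                          

Spot check: chi_2 (sign: r->1, s->-1) on {r^1, r^6} = 1.

Derivation: D_7 has order 2*7 = 14 with 5 conjugacy classes, hence 5 irreducibles. Sum of squared dims 1 + 1 + 4 + 4 + 4 = 14 = |G|. Linear characters come from the abelianisation; the 2-dimensional irreps have character r^k -> 2*cos(2*pi*j*k/7), reflections -> 0.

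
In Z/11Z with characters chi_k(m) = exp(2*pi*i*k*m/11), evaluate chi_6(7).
chi_6(7) = zeta_11^42 = exp(-4*I*pi/11)

Details: chi_6(7) = zeta_11^(6*7) = zeta_11^42. Since zeta_11^11 = 1, this equals zeta_11^9 = exp(2*pi*i*9/11) = exp(-4*I*pi/11).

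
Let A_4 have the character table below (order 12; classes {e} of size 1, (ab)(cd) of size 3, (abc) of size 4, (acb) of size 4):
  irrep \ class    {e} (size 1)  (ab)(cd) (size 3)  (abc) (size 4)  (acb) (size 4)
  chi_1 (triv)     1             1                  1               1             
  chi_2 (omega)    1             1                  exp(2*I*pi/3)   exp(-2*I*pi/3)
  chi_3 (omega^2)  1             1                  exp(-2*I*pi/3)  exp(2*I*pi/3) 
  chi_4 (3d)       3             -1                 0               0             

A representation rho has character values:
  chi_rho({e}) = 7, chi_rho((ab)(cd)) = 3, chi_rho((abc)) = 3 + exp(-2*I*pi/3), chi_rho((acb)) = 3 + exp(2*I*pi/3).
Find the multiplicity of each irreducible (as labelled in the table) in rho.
Multiplicities: chi_1: 3, chi_2: 0, chi_3: 1, chi_4: 1.

Solution. Use <chi_rho, chi> = (1/|G|) sum_C |C| * chi_rho(C) * conj(chi(C)) with |G| = 12 for each irreducible chi in the table:
  <chi_rho, chi_1> = (1/12)[1*(7)*conj(1) + 3*(3)*conj(1) + 4*(3 + exp(-2*I*pi/3))*conj(1) + 4*(3 + exp(2*I*pi/3))*conj(1)]
      = (1/12)[(7) + (9) + (12 + 4*exp(-2*I*pi/3)) + (12 + 4*exp(2*I*pi/3))] = 36/12 = 3
  <chi_rho, chi_2> = (1/12)[1*(7)*conj(1) + 3*(3)*conj(1) + 4*(3 + exp(-2*I*pi/3))*conj(exp(2*I*pi/3)) + 4*(3 + exp(2*I*pi/3))*conj(exp(-2*I*pi/3))]
      = (1/12)[(7) + (9) + (12*exp(-2*I*pi/3) + 4*exp(2*I*pi/3)) + (4*exp(-2*I*pi/3) + 12*exp(2*I*pi/3))] = 0/12 = 0
  <chi_rho, chi_3> = (1/12)[1*(7)*conj(1) + 3*(3)*conj(1) + 4*(3 + exp(-2*I*pi/3))*conj(exp(-2*I*pi/3)) + 4*(3 + exp(2*I*pi/3))*conj(exp(2*I*pi/3))]
      = (1/12)[(7) + (9) + (4 + 12*exp(2*I*pi/3)) + (4 + 12*exp(-2*I*pi/3))] = 12/12 = 1
  <chi_rho, chi_4> = (1/12)[1*(7)*conj(3) + 3*(3)*conj(-1) + 4*(3 + exp(-2*I*pi/3))*conj(0) + 4*(3 + exp(2*I*pi/3))*conj(0)]
      = (1/12)[(21) + (-9) + (0) + (0)] = 12/12 = 1
(Exp terms are combined using exp(i*s)*conj(exp(i*t)) = exp(i*(s-t)), and sums of them are collapsed using the identity that for every m > 1 the m distinct m-th roots of unity sum to 0, e.g. 1 + exp(2*I*pi/3) + exp(-2*I*pi/3) = 0.)
Dimension check: dim(rho) = sum (mult * dim) = 3*1 + 0*1 + 1*1 + 1*3 = 7 = chi_rho(e) = 7.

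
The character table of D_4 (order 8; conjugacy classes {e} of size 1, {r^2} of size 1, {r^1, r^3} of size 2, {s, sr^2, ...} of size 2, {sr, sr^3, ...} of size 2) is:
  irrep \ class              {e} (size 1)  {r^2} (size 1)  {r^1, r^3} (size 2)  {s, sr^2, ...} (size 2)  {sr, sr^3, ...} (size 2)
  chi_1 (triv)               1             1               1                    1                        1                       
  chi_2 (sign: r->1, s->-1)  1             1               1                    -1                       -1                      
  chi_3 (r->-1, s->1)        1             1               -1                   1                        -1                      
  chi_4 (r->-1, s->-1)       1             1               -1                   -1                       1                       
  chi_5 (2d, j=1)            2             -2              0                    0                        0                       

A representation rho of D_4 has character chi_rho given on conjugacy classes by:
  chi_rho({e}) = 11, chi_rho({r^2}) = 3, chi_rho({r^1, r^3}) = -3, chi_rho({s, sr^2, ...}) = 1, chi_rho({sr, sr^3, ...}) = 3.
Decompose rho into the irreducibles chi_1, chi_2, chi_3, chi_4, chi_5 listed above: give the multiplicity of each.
Multiplicities: chi_1: 2, chi_2: 0, chi_3: 2, chi_4: 3, chi_5: 2.

Why: Use <chi_rho, chi> = (1/|G|) sum_C |C| * chi_rho(C) * conj(chi(C)) with |G| = 8 for each irreducible chi in the table:
  <chi_rho, chi_1> = (1/8)[1*(11)*conj(1) + 1*(3)*conj(1) + 2*(-3)*conj(1) + 2*(1)*conj(1) + 2*(3)*conj(1)]
      = (1/8)[(11) + (3) + (-6) + (2) + (6)] = 16/8 = 2
  <chi_rho, chi_2> = (1/8)[1*(11)*conj(1) + 1*(3)*conj(1) + 2*(-3)*conj(1) + 2*(1)*conj(-1) + 2*(3)*conj(-1)]
      = (1/8)[(11) + (3) + (-6) + (-2) + (-6)] = 0/8 = 0
  <chi_rho, chi_3> = (1/8)[1*(11)*conj(1) + 1*(3)*conj(1) + 2*(-3)*conj(-1) + 2*(1)*conj(1) + 2*(3)*conj(-1)]
      = (1/8)[(11) + (3) + (6) + (2) + (-6)] = 16/8 = 2
  <chi_rho, chi_4> = (1/8)[1*(11)*conj(1) + 1*(3)*conj(1) + 2*(-3)*conj(-1) + 2*(1)*conj(-1) + 2*(3)*conj(1)]
      = (1/8)[(11) + (3) + (6) + (-2) + (6)] = 24/8 = 3
  <chi_rho, chi_5> = (1/8)[1*(11)*conj(2) + 1*(3)*conj(-2) + 2*(-3)*conj(0) + 2*(1)*conj(0) + 2*(3)*conj(0)]
      = (1/8)[(22) + (-6) + (0) + (0) + (0)] = 16/8 = 2
Dimension check: dim(rho) = sum (mult * dim) = 2*1 + 0*1 + 2*1 + 3*1 + 2*2 = 11 = chi_rho(e) = 11.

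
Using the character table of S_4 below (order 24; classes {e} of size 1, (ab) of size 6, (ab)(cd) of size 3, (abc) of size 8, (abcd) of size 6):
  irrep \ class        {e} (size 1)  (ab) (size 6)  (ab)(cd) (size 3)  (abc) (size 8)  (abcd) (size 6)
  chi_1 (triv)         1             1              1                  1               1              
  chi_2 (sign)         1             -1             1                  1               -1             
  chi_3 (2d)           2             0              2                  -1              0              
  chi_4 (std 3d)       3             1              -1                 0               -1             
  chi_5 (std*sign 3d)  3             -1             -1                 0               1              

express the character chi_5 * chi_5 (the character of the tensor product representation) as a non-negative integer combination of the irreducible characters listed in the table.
chi_5 tensor chi_5 = chi_1 + chi_3 + chi_4 + chi_5 (all other irreducibles have multiplicity 0).

Derivation: The character of a tensor product is the pointwise product (chi_5 * chi_5)(C) = chi_5(C) * chi_5(C):
  {e}: (3)*(3), (ab): (-1)*(-1), (ab)(cd): (-1)*(-1), (abc): (0)*(0), (abcd): (1)*(1)
so (chi_5 * chi_5) takes values
  {e} -> 9, (ab) -> 1, (ab)(cd) -> 1, (abc) -> 0, (abcd) -> 1.
Now take the inner product of this character with each irreducible chi from the table, <chi_5*chi_5, chi> = (1/24) sum_C |C| (chi_5*chi_5)(C) conj(chi(C)):
  <chi_5*chi_5, chi_1> = (1/24)[1*(9)*conj(1) + 6*(1)*conj(1) + 3*(1)*conj(1) + 8*(0)*conj(1) + 6*(1)*conj(1)]
      = (1/24)[(9) + (6) + (3) + (0) + (6)] = 24/24 = 1
  <chi_5*chi_5, chi_2> = (1/24)[1*(9)*conj(1) + 6*(1)*conj(-1) + 3*(1)*conj(1) + 8*(0)*conj(1) + 6*(1)*conj(-1)]
      = (1/24)[(9) + (-6) + (3) + (0) + (-6)] = 0/24 = 0
  <chi_5*chi_5, chi_3> = (1/24)[1*(9)*conj(2) + 6*(1)*conj(0) + 3*(1)*conj(2) + 8*(0)*conj(-1) + 6*(1)*conj(0)]
      = (1/24)[(18) + (0) + (6) + (0) + (0)] = 24/24 = 1
  <chi_5*chi_5, chi_4> = (1/24)[1*(9)*conj(3) + 6*(1)*conj(1) + 3*(1)*conj(-1) + 8*(0)*conj(0) + 6*(1)*conj(-1)]
      = (1/24)[(27) + (6) + (-3) + (0) + (-6)] = 24/24 = 1
  <chi_5*chi_5, chi_5> = (1/24)[1*(9)*conj(3) + 6*(1)*conj(-1) + 3*(1)*conj(-1) + 8*(0)*conj(0) + 6*(1)*conj(1)]
      = (1/24)[(27) + (-6) + (-3) + (0) + (6)] = 24/24 = 1
Hence the multiplicities are chi_1: 1, chi_3: 1, chi_4: 1, chi_5: 1. Dimension check: dim(chi_5)*dim(chi_5) = 3*3 = 9 and sum (mult * dim) = 1*1 + 1*2 + 1*3 + 1*3 = 9.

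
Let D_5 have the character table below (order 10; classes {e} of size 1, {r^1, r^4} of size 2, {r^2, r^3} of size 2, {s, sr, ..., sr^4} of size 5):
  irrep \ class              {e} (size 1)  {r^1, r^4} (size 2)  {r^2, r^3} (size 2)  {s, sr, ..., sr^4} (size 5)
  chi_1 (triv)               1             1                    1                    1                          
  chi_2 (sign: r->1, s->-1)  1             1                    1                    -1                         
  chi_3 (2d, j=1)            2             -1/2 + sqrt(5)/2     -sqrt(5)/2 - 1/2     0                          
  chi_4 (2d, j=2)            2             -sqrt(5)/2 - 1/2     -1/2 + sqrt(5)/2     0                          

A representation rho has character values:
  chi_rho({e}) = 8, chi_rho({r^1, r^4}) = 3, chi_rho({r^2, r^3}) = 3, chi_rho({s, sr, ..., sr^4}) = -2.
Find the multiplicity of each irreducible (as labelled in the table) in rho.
Multiplicities: chi_1: 1, chi_2: 3, chi_3: 1, chi_4: 1.

Use <chi_rho, chi> = (1/|G|) sum_C |C| * chi_rho(C) * conj(chi(C)) with |G| = 10 for each irreducible chi in the table:
  <chi_rho, chi_1> = (1/10)[1*(8)*conj(1) + 2*(3)*conj(1) + 2*(3)*conj(1) + 5*(-2)*conj(1)]
      = (1/10)[(8) + (6) + (6) + (-10)] = 10/10 = 1
  <chi_rho, chi_2> = (1/10)[1*(8)*conj(1) + 2*(3)*conj(1) + 2*(3)*conj(1) + 5*(-2)*conj(-1)]
      = (1/10)[(8) + (6) + (6) + (10)] = 30/10 = 3
  <chi_rho, chi_3> = (1/10)[1*(8)*conj(2) + 2*(3)*conj(-1/2 + sqrt(5)/2) + 2*(3)*conj(-sqrt(5)/2 - 1/2) + 5*(-2)*conj(0)]
      = (1/10)[(16) + (-3 + 3*sqrt(5)) + (-3*sqrt(5) - 3) + (0)] = 10/10 = 1
  <chi_rho, chi_4> = (1/10)[1*(8)*conj(2) + 2*(3)*conj(-sqrt(5)/2 - 1/2) + 2*(3)*conj(-1/2 + sqrt(5)/2) + 5*(-2)*conj(0)]
      = (1/10)[(16) + (-3*sqrt(5) - 3) + (-3 + 3*sqrt(5)) + (0)] = 10/10 = 1
Dimension check: dim(rho) = sum (mult * dim) = 1*1 + 3*1 + 1*2 + 1*2 = 8 = chi_rho(e) = 8.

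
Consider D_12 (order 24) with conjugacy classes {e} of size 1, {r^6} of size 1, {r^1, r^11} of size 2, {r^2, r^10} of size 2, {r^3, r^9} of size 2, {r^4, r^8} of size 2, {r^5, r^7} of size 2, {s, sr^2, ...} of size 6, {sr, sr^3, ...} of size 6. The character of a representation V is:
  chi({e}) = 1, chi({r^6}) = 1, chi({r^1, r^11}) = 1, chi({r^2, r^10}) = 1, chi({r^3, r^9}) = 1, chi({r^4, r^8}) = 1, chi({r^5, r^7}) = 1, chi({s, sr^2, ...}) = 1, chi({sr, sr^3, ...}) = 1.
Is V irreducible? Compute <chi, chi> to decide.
Irreducible: <chi, chi> = 1.

Reasoning: <chi, chi> = (1/|G|) sum_C |C| * |chi(C)|^2 = (1/24)[1*|1|^2 + 1*|1|^2 + 2*|1|^2 + 2*|1|^2 + 2*|1|^2 + 2*|1|^2 + 2*|1|^2 + 6*|1|^2 + 6*|1|^2]
  = (1/24)[(1) + (1) + (2) + (2) + (2) + (2) + (2) + (6) + (6)] = 24/24 = 1.
A character is irreducible iff <chi, chi> = 1, so this representation is irreducible.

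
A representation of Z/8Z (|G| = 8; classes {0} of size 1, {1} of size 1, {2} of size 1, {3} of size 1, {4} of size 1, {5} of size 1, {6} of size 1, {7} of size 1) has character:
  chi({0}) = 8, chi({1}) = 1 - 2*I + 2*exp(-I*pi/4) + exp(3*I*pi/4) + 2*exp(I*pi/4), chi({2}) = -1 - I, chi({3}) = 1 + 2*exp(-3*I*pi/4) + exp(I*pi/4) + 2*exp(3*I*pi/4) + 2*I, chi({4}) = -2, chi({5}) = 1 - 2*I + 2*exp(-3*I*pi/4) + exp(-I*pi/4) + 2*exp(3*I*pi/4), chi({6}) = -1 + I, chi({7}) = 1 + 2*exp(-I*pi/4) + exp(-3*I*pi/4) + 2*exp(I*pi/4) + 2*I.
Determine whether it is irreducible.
Not irreducible (reducible): <chi, chi> = 14 > 1.

Justification: <chi, chi> = (1/|G|) sum_C |C| * |chi(C)|^2 = (1/8)[1*|8|^2 + 1*|1 - 2*I + 2*exp(-I*pi/4) + exp(3*I*pi/4) + 2*exp(I*pi/4)|^2 + 1*|-1 - I|^2 + 1*|1 + 2*exp(-3*I*pi/4) + exp(I*pi/4) + 2*exp(3*I*pi/4) + 2*I|^2 + 1*|-2|^2 + 1*|1 - 2*I + 2*exp(-3*I*pi/4) + exp(-I*pi/4) + 2*exp(3*I*pi/4)|^2 + 1*|-1 + I|^2 + 1*|1 + 2*exp(-I*pi/4) + exp(-3*I*pi/4) + 2*exp(I*pi/4) + 2*I|^2]
  = (1/8)[(64) + (10 + 3*exp(-3*I*pi/4) + 2*exp(-I*pi/4) + exp(3*I*pi/4) + 4*exp(I*pi/4)) + (2) + (10 + 4*exp(-3*I*pi/4) + exp(-I*pi/4) + 2*exp(3*I*pi/4) + 3*exp(I*pi/4)) + (4) + (10 + 4*exp(-3*I*pi/4) + exp(-I*pi/4) + 2*exp(3*I*pi/4) + 3*exp(I*pi/4)) + (2) + (10 + 3*exp(-3*I*pi/4) + 2*exp(-I*pi/4) + exp(3*I*pi/4) + 4*exp(I*pi/4))] = 112/8 = 14.
(Exp terms are combined using exp(i*s)*conj(exp(i*t)) = exp(i*(s-t)), and sums of them are collapsed using the identity that for every m > 1 the m distinct m-th roots of unity sum to 0, e.g. 1 + exp(2*I*pi/3) + exp(-2*I*pi/3) = 0.)
A character is irreducible iff <chi, chi> = 1, so this representation is reducible.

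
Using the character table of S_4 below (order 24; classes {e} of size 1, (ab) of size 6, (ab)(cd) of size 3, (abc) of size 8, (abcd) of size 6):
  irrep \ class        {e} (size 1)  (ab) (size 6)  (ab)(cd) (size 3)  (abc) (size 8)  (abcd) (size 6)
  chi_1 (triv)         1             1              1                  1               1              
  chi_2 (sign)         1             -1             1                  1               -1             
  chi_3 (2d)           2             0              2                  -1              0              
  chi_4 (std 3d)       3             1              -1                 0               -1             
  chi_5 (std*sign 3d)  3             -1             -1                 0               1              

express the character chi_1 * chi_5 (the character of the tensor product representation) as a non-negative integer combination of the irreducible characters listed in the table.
chi_1 tensor chi_5 = chi_5 (all other irreducibles have multiplicity 0).

Explanation: The character of a tensor product is the pointwise product (chi_1 * chi_5)(C) = chi_1(C) * chi_5(C):
  {e}: (1)*(3), (ab): (1)*(-1), (ab)(cd): (1)*(-1), (abc): (1)*(0), (abcd): (1)*(1)
so (chi_1 * chi_5) takes values
  {e} -> 3, (ab) -> -1, (ab)(cd) -> -1, (abc) -> 0, (abcd) -> 1.
Now take the inner product of this character with each irreducible chi from the table, <chi_1*chi_5, chi> = (1/24) sum_C |C| (chi_1*chi_5)(C) conj(chi(C)):
  <chi_1*chi_5, chi_1> = (1/24)[1*(3)*conj(1) + 6*(-1)*conj(1) + 3*(-1)*conj(1) + 8*(0)*conj(1) + 6*(1)*conj(1)]
      = (1/24)[(3) + (-6) + (-3) + (0) + (6)] = 0/24 = 0
  <chi_1*chi_5, chi_2> = (1/24)[1*(3)*conj(1) + 6*(-1)*conj(-1) + 3*(-1)*conj(1) + 8*(0)*conj(1) + 6*(1)*conj(-1)]
      = (1/24)[(3) + (6) + (-3) + (0) + (-6)] = 0/24 = 0
  <chi_1*chi_5, chi_3> = (1/24)[1*(3)*conj(2) + 6*(-1)*conj(0) + 3*(-1)*conj(2) + 8*(0)*conj(-1) + 6*(1)*conj(0)]
      = (1/24)[(6) + (0) + (-6) + (0) + (0)] = 0/24 = 0
  <chi_1*chi_5, chi_4> = (1/24)[1*(3)*conj(3) + 6*(-1)*conj(1) + 3*(-1)*conj(-1) + 8*(0)*conj(0) + 6*(1)*conj(-1)]
      = (1/24)[(9) + (-6) + (3) + (0) + (-6)] = 0/24 = 0
  <chi_1*chi_5, chi_5> = (1/24)[1*(3)*conj(3) + 6*(-1)*conj(-1) + 3*(-1)*conj(-1) + 8*(0)*conj(0) + 6*(1)*conj(1)]
      = (1/24)[(9) + (6) + (3) + (0) + (6)] = 24/24 = 1
Hence the multiplicities are chi_5: 1. Dimension check: dim(chi_1)*dim(chi_5) = 1*3 = 3 and sum (mult * dim) = 1*3 = 3.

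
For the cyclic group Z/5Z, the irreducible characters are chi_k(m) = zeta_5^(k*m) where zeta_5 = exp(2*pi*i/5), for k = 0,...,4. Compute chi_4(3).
chi_4(3) = zeta_5^12 = exp(4*I*pi/5)

Explanation: chi_4(3) = zeta_5^(4*3) = zeta_5^12. Since zeta_5^5 = 1, this equals zeta_5^2 = exp(2*pi*i*2/5) = exp(4*I*pi/5).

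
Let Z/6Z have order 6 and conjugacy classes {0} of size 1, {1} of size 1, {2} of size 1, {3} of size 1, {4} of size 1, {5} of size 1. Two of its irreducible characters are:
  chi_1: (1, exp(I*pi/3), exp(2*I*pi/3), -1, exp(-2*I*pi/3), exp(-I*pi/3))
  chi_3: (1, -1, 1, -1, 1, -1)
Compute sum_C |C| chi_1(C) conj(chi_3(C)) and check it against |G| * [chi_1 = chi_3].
Sum = 0; so <chi_1, chi_3> = 0 (distinct irreducibles are orthogonal).

Compute term by term over conjugacy classes (|C| * chi_1(C) * conj(chi_3(C))):
  1*(1)*conj(1) + 1*(exp(I*pi/3))*conj(-1) + 1*(exp(2*I*pi/3))*conj(1) + 1*(-1)*conj(-1) + 1*(exp(-2*I*pi/3))*conj(1) + 1*(exp(-I*pi/3))*conj(-1)
  = (1) + (-exp(I*pi/3)) + (exp(2*I*pi/3)) + (1) + (exp(-2*I*pi/3)) + (-exp(-I*pi/3))
  = 0.
(Exp terms are combined using exp(i*s)*conj(exp(i*t)) = exp(i*(s-t)), and sums of them are collapsed using the identity that for every m > 1 the m distinct m-th roots of unity sum to 0, e.g. 1 + exp(2*I*pi/3) + exp(-2*I*pi/3) = 0.)
Dividing by |G| = 6 gives 0/6 = 0, matching the row-orthogonality relation <chi_1, chi_3> = [chi_1 = chi_3].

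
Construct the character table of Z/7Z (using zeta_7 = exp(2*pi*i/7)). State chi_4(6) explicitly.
Character table of Z/7Z (irreps indexed chi_0,...,chi_6 with chi_k(m) = zeta_7^(k*m), zeta_7 = exp(2*pi*i/7)):
  irrep \ class  {0} (size 1)  {1} (size 1)    {2} (size 1)    {3} (size 1)    {4} (size 1)    {5} (size 1)    {6} (size 1)  
  chi_0          1             1               1               1               1               1               1             
  chi_1          1             exp(2*I*pi/7)   exp(4*I*pi/7)   exp(6*I*pi/7)   exp(-6*I*pi/7)  exp(-4*I*pi/7)  exp(-2*I*pi/7)
  chi_2          1             exp(4*I*pi/7)   exp(-6*I*pi/7)  exp(-2*I*pi/7)  exp(2*I*pi/7)   exp(6*I*pi/7)   exp(-4*I*pi/7)
  chi_3          1             exp(6*I*pi/7)   exp(-2*I*pi/7)  exp(4*I*pi/7)   exp(-4*I*pi/7)  exp(2*I*pi/7)   exp(-6*I*pi/7)
  chi_4          1             exp(-6*I*pi/7)  exp(2*I*pi/7)   exp(-4*I*pi/7)  exp(4*I*pi/7)   exp(-2*I*pi/7)  exp(6*I*pi/7) 
  chi_5          1             exp(-4*I*pi/7)  exp(6*I*pi/7)   exp(2*I*pi/7)   exp(-2*I*pi/7)  exp(-6*I*pi/7)  exp(4*I*pi/7) 
  chi_6          1             exp(-2*I*pi/7)  exp(-4*I*pi/7)  exp(-6*I*pi/7)  exp(6*I*pi/7)   exp(4*I*pi/7)   exp(2*I*pi/7) 

Spot check: chi_4(6) = zeta_7^(4*6) = zeta_7^24 = exp(6*I*pi/7).

Proof sketch: Z/7Z is abelian, so all 7 irreducible complex representations are 1-dimensional. They are given by chi_k(m) = zeta_7^(k*m) for k = 0,...,6. Row orthogonality: sum_m chi_k(m) conj(chi_l(m)) = 7 * [k = l].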